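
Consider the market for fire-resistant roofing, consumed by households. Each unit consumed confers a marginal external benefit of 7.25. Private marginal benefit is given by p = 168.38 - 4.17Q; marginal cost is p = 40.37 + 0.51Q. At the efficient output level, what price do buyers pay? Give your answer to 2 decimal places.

P = 47.86

Social marginal benefit = demand + MEB = 175.63 - 4.17Q.
Set SMB = MC: 175.63 - 4.17Q = 40.37 + 0.51Q → Q* = 28.9017.
Consumer price on the demand curve at Q*: 168.38 − 4.17×28.9017 = 47.8599.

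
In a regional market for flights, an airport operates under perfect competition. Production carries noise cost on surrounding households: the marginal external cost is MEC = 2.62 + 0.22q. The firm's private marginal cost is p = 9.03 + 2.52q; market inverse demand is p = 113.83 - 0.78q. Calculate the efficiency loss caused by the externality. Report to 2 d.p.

Market equilibrium (private): 9.03 + 2.52q = 113.83 - 0.78q → q_m = 31.7576.
Social marginal cost = private MC + MEC = 11.65 + 2.74q.
Set SMC = demand: 11.65 + 2.74q = 113.83 - 0.78q → q* = 29.0284.
The welfare-loss triangle has base |q_m − q*| and height MEC(q_m) (the vertical gap between SMC and demand is zero at q* and MEC at q_m).
DWL = ½ × 2.7292 × 9.6067 = 13.1093.

DWL = 13.11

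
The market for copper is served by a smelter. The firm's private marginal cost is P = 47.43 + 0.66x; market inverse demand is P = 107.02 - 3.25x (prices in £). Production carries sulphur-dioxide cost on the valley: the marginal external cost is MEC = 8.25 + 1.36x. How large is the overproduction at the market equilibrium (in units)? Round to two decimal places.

Market equilibrium (private): 47.43 + 0.66x = 107.02 - 3.25x → x_m = 15.2404.
Social marginal cost = private MC + MEC = 55.68 + 2.02x.
Set SMC = demand: 55.68 + 2.02x = 107.02 - 3.25x → x* = 9.7419.
Gap = |15.2404 − 9.7419| = 5.4985.

5.50 units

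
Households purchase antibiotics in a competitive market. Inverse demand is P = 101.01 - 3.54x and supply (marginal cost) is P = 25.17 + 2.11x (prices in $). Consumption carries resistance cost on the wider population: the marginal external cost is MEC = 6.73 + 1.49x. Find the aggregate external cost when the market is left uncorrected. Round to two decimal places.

$224.57

Market equilibrium (private): 25.17 + 2.11x = 101.01 - 3.54x → x_m = 13.4230.
Total external cost = ∫₀^{x_m} (6.73 + 1.49x) dx = 6.73×13.4230 + ½×1.49×13.4230² = 224.5686.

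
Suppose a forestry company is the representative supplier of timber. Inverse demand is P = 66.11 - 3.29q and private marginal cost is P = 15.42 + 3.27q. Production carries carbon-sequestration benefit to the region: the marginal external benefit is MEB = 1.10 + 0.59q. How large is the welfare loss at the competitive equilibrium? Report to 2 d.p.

DWL = 2.68

Market equilibrium (private): 15.42 + 3.27q = 66.11 - 3.29q → q_m = 7.7271.
Social marginal cost = private MC − MEB = 14.32 + 2.68q.
Set SMC = demand: 14.32 + 2.68q = 66.11 - 3.29q → q* = 8.6750.
The loss is the area between SMC and demand from q* to q_m; with linear curves that's a triangle of height MEB(q_m).
DWL = ½ × 0.9479 × 5.6590 = 2.6821.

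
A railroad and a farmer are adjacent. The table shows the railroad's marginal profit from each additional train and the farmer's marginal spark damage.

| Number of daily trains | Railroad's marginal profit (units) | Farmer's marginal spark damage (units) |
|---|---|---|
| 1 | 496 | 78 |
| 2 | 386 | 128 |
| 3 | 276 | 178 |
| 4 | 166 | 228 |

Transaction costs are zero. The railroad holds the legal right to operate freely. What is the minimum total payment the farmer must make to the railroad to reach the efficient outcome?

166

Left alone the railroad would choose level 4 (marginal profit stays positive).
Efficient level: k* = 3 (marginal profit ≥ marginal spark damage through 3).
The farmer must at least cover the railroad's forgone profit from cutting 4→3: 166 = 166.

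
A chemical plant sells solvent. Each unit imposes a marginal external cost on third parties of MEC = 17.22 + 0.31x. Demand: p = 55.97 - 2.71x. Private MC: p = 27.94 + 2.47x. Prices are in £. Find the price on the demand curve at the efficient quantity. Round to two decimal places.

Social marginal cost = private MC + MEC = 45.16 + 2.78x.
Set SMC = demand: 45.16 + 2.78x = 55.97 - 2.71x → x* = 1.9690.
Consumer price on the demand curve at x*: 55.97 − 2.71×1.9690 = 50.6340.

P = £50.63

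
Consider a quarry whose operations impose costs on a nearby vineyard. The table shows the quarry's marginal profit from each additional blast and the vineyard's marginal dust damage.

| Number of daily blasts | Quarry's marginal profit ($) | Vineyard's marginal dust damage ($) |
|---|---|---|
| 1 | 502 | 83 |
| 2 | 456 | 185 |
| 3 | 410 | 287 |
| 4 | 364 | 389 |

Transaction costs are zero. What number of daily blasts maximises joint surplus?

3

Bargaining reaches the level where marginal profit last exceeds marginal dust damage.
That holds through level 3 (410 ≥ 287) but not at 4 (364 < 389).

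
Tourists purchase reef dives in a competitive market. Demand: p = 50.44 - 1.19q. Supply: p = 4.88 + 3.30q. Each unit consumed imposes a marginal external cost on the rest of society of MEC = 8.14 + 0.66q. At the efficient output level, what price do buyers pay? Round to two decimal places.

Social marginal benefit = demand − MEC = 42.30 - 1.85q.
Set SMB = MC: 42.30 - 1.85q = 4.88 + 3.30q → q* = 7.2660.
Consumer price on the demand curve at q*: 50.44 − 1.19×7.2660 = 41.7935.

P = 41.79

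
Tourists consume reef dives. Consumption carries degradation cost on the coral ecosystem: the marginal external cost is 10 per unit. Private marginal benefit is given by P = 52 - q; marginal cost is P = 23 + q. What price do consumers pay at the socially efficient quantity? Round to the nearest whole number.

P = 43

Social marginal benefit = demand − MEC = 42 - q.
Set SMB = MC: 42 - q = 23 + q → q* = 9.5000.
Consumer price on the demand curve at q*: 52 − 1×9.5000 = 42.5000.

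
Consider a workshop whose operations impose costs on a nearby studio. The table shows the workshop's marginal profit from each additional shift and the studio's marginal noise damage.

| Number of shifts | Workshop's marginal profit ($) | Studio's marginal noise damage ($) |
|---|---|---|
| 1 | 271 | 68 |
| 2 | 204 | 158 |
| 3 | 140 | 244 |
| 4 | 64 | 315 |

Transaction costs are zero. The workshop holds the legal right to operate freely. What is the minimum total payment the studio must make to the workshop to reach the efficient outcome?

Left alone the workshop would choose level 4 (marginal profit stays positive).
Efficient level: k* = 2 (marginal profit ≥ marginal noise damage through 2).
The studio must at least cover the workshop's forgone profit from cutting 4→2: 140 + 64 = 204.

$204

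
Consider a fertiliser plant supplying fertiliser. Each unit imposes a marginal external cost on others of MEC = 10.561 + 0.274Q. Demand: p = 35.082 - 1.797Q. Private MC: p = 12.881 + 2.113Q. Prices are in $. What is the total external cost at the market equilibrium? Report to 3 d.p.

$64.382

Market equilibrium (private): 12.881 + 2.113Q = 35.082 - 1.797Q → Q_m = 5.6780.
Total external cost = ∫₀^{Q_m} (10.561 + 0.274Q) dQ = 10.561×5.6780 + ½×0.274×5.6780² = 64.3822.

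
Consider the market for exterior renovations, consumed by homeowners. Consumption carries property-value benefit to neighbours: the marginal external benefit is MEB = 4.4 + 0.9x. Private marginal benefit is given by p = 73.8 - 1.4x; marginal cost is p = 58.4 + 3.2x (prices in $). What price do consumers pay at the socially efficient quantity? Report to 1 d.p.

Social marginal benefit = demand + MEB = 78.2 - 0.5x.
Set SMB = MC: 78.2 - 0.5x = 58.4 + 3.2x → x* = 5.3514.
Consumer price on the demand curve at x*: 73.8 − 1.4×5.3514 = 66.3080.

P = $66.3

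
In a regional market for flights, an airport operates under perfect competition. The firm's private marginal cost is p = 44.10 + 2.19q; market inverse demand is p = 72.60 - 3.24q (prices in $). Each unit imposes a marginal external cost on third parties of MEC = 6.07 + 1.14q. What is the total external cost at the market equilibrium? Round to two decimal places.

$47.56

Market equilibrium (private): 44.10 + 2.19q = 72.60 - 3.24q → q_m = 5.2486.
Total external cost = ∫₀^{q_m} (6.07 + 1.14q) dq = 6.07×5.2486 + ½×1.14×5.2486² = 47.5612.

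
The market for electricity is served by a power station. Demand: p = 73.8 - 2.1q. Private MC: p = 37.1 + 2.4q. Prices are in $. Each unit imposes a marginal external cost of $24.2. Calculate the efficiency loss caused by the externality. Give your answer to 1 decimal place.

Market equilibrium (private): 37.1 + 2.4q = 73.8 - 2.1q → q_m = 8.1556.
Social marginal cost = private MC + MEC = 61.3 + 2.4q.
Set SMC = demand: 61.3 + 2.4q = 73.8 - 2.1q → q* = 2.7778.
The loss is the area between SMC and demand from q* to q_m; with linear curves that's a triangle of height MEC(q_m).
DWL = ½ × 5.3778 × 24.2000 = 65.0714.

DWL = $65.1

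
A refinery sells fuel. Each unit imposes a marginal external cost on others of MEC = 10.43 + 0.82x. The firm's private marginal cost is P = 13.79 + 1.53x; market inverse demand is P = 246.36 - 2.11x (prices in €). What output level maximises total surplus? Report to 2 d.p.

x* = 49.81

Social marginal cost = private MC + MEC = 24.22 + 2.35x.
Set SMC = demand: 24.22 + 2.35x = 246.36 - 2.11x → x* = 49.8072.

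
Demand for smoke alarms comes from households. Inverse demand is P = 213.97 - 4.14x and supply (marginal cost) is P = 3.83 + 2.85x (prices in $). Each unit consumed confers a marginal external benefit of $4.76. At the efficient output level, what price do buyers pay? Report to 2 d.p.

Social marginal benefit = demand + MEB = 218.73 - 4.14x.
Set SMB = MC: 218.73 - 4.14x = 3.83 + 2.85x → x* = 30.7439.
Consumer price on the demand curve at x*: 213.97 − 4.14×30.7439 = 86.6903.

P = $86.69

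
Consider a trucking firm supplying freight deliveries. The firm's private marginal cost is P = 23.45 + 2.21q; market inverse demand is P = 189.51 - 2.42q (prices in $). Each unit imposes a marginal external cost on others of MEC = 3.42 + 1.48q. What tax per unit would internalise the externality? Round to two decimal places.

Social marginal cost = private MC + MEC = 26.87 + 3.69q.
Set SMC = demand: 26.87 + 3.69q = 189.51 - 2.42q → q* = 26.6187.
The Pigouvian tax equals MEC at q*: 3.42 + 1.48×26.6187 = 42.8157.

tax = $42.82 per unit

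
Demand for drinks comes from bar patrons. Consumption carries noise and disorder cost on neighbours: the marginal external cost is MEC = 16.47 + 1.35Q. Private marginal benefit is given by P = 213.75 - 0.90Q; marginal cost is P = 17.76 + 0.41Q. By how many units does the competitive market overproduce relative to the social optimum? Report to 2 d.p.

82.12 units

Market equilibrium (private): 17.76 + 0.41Q = 213.75 - 0.90Q → Q_m = 149.6107.
Social marginal benefit = demand − MEC = 197.28 - 2.25Q.
Set SMB = MC: 197.28 - 2.25Q = 17.76 + 0.41Q → Q* = 67.4887.
Gap = |149.6107 − 67.4887| = 82.1220.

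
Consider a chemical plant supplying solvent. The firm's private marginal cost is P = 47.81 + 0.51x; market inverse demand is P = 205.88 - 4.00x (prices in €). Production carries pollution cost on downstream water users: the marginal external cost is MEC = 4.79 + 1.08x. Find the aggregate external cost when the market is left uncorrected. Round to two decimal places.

€831.23

Market equilibrium (private): 47.81 + 0.51x = 205.88 - 4.00x → x_m = 35.0488.
Total external cost = ∫₀^{x_m} (4.79 + 1.08x) dx = 4.79×35.0488 + ½×1.08×35.0488² = 831.2297.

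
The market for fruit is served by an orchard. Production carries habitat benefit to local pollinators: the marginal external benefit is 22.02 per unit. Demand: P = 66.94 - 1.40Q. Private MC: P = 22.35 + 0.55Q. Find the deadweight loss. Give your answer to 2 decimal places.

DWL = 124.33

Market equilibrium (private): 22.35 + 0.55Q = 66.94 - 1.40Q → Q_m = 22.8667.
Social marginal cost = private MC − MEB = 0.33 + 0.55Q.
Set SMC = demand: 0.33 + 0.55Q = 66.94 - 1.40Q → Q* = 34.1590.
The welfare-loss triangle has base |Q_m − Q*| and height MEB(Q_m) (the vertical gap between SMC and demand is zero at Q* and MEB at Q_m).
DWL = ½ × 11.2923 × 22.0200 = 124.3282.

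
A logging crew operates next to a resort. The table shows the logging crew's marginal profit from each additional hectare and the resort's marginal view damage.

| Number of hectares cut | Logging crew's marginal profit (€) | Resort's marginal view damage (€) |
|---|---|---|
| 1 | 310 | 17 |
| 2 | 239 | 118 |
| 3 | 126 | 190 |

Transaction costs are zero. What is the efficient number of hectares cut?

2

Bargaining reaches the level where marginal profit last exceeds marginal view damage.
That holds through level 2 (239 ≥ 118) but not at 3 (126 < 190).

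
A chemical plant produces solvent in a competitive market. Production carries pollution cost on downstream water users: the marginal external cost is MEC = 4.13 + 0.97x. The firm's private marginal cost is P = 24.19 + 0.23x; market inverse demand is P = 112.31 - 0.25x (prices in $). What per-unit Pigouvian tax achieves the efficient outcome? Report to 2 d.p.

Social marginal cost = private MC + MEC = 28.32 + 1.20x.
Set SMC = demand: 28.32 + 1.20x = 112.31 - 0.25x → x* = 57.9241.
The Pigouvian tax equals MEC at x*: 4.13 + 0.97×57.9241 = 60.3164.

tax = $60.32 per unit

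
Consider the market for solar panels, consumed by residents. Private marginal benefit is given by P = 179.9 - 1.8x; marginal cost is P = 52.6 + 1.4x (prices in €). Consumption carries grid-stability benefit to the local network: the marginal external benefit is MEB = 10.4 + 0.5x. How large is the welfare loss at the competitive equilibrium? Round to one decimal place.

DWL = €169.9

Market equilibrium (private): 52.6 + 1.4x = 179.9 - 1.8x → x_m = 39.7813.
Social marginal benefit = demand + MEB = 190.3 - 1.3x.
Set SMB = MC: 190.3 - 1.3x = 52.6 + 1.4x → x* = 51.0000.
Between x* and x_m the wedge SMB − MC runs linearly from 0 to MEB(x_m), so the loss is a triangle.
DWL = ½ × 11.2187 × 30.2906 = 169.9106.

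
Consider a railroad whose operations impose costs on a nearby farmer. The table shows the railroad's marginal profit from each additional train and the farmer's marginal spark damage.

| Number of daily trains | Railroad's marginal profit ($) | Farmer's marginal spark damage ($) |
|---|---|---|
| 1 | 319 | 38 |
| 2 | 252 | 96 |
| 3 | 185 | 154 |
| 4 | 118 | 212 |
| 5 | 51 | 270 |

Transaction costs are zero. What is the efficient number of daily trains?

Bargaining reaches the level where marginal profit last exceeds marginal spark damage.
That holds through level 3 (185 ≥ 154) but not at 4 (118 < 212).

3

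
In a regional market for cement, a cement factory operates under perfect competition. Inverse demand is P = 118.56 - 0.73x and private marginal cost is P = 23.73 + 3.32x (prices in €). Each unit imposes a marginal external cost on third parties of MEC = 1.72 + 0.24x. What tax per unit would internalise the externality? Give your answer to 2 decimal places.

Social marginal cost = private MC + MEC = 25.45 + 3.56x.
Set SMC = demand: 25.45 + 3.56x = 118.56 - 0.73x → x* = 21.7040.
The Pigouvian tax equals MEC at x*: 1.72 + 0.24×21.7040 = 6.9290.

tax = €6.93 per unit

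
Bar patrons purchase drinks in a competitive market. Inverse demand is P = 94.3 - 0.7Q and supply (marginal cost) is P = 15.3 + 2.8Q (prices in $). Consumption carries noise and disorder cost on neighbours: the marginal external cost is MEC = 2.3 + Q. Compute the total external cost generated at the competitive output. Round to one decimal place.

$306.6

Market equilibrium (private): 15.3 + 2.8Q = 94.3 - 0.7Q → Q_m = 22.5714.
Total external cost = ∫₀^{Q_m} (2.3 + 1.0Q) dQ = 2.3×22.5714 + ½×1.0×22.5714² = 306.6483.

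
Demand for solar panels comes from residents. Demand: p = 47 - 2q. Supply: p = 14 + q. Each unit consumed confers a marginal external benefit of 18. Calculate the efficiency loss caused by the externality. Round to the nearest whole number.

DWL = 54

Market equilibrium (private): 14 + q = 47 - 2q → q_m = 11.0000.
Social marginal benefit = demand + MEB = 65 - 2q.
Set SMB = MC: 65 - 2q = 14 + q → q* = 17.0000.
The loss is the area between SMB and MC from q* to q_m; with linear curves that's a triangle of height MEB(q_m).
DWL = ½ × 6.0000 × 18.0000 = 54.0000.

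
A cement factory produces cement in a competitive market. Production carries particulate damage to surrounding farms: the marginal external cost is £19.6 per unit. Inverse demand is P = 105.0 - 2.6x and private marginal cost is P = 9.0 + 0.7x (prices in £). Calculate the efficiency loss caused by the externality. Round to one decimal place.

Market equilibrium (private): 9.0 + 0.7x = 105.0 - 2.6x → x_m = 29.0909.
Social marginal cost = private MC + MEC = 28.6 + 0.7x.
Set SMC = demand: 28.6 + 0.7x = 105.0 - 2.6x → x* = 23.1515.
The welfare-loss triangle has base |x_m − x*| and height MEC(x_m) (the vertical gap between SMC and demand is zero at x* and MEC at x_m).
DWL = ½ × 5.9394 × 19.6000 = 58.2061.

DWL = £58.2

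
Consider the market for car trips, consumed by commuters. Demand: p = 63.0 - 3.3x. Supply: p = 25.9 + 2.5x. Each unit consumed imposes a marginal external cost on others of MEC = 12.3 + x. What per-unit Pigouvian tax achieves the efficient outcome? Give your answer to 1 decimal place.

Social marginal benefit = demand − MEC = 50.7 - 4.3x.
Set SMB = MC: 50.7 - 4.3x = 25.9 + 2.5x → x* = 3.6471.
The Pigouvian tax equals MEC at x*: 12.3 + 1.0×3.6471 = 15.9471.

tax = 15.9 per unit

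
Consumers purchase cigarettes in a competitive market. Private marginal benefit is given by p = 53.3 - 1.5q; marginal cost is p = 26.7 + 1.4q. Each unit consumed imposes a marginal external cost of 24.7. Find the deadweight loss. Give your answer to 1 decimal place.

Market equilibrium (private): 26.7 + 1.4q = 53.3 - 1.5q → q_m = 9.1724.
Social marginal benefit = demand − MEC = 28.6 - 1.5q.
Set SMB = MC: 28.6 - 1.5q = 26.7 + 1.4q → q* = 0.6552.
The welfare-loss triangle has base |q_m − q*| and height MEC(q_m) (the vertical gap between SMB and MC is zero at q* and MEC at q_m).
DWL = ½ × 8.5172 × 24.7000 = 105.1874.

DWL = 105.2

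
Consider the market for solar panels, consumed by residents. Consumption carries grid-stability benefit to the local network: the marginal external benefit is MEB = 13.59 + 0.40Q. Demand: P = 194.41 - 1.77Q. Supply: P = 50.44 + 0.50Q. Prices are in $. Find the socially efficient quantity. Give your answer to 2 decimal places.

Social marginal benefit = demand + MEB = 208.00 - 1.37Q.
Set SMB = MC: 208.00 - 1.37Q = 50.44 + 0.50Q → Q* = 84.2567.

Q* = 84.26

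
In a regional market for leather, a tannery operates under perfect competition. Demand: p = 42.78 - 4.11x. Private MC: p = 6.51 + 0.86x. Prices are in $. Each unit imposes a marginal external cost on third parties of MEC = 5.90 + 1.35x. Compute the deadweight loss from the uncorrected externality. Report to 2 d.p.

DWL = $19.63

Market equilibrium (private): 6.51 + 0.86x = 42.78 - 4.11x → x_m = 7.2978.
Social marginal cost = private MC + MEC = 12.41 + 2.21x.
Set SMC = demand: 12.41 + 2.21x = 42.78 - 4.11x → x* = 4.8054.
Between x* and x_m the wedge SMC − demand runs linearly from 0 to MEC(x_m), so the loss is a triangle.
DWL = ½ × 2.4924 × 15.7520 = 19.6301.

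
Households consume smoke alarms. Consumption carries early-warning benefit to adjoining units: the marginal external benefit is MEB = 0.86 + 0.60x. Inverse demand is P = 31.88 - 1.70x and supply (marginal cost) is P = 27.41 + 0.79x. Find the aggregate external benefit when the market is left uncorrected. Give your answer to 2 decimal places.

Market equilibrium (private): 27.41 + 0.79x = 31.88 - 1.70x → x_m = 1.7952.
Total external benefit = ∫₀^{x_m} (0.86 + 0.60x) dx = 0.86×1.7952 + ½×0.60×1.7952² = 2.5107.

2.51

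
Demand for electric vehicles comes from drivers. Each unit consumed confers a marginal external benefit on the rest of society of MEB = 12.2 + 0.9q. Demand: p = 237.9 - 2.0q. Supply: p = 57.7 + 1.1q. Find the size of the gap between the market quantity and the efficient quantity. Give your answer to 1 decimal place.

Market equilibrium (private): 57.7 + 1.1q = 237.9 - 2.0q → q_m = 58.1290.
Social marginal benefit = demand + MEB = 250.1 - 1.1q.
Set SMB = MC: 250.1 - 1.1q = 57.7 + 1.1q → q* = 87.4545.
Gap = |58.1290 − 87.4545| = 29.3255.

29.3 units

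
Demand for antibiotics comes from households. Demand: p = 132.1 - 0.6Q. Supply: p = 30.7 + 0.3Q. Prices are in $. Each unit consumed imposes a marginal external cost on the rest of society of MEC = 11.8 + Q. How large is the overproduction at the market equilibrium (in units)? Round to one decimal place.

65.5 units

Market equilibrium (private): 30.7 + 0.3Q = 132.1 - 0.6Q → Q_m = 112.6667.
Social marginal benefit = demand − MEC = 120.3 - 1.6Q.
Set SMB = MC: 120.3 - 1.6Q = 30.7 + 0.3Q → Q* = 47.1579.
Gap = |112.6667 − 47.1579| = 65.5088.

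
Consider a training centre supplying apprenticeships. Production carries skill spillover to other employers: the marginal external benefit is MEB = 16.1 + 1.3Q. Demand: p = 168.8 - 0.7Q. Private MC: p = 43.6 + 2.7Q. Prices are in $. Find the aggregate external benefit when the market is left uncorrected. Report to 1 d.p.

$1474.2

Market equilibrium (private): 43.6 + 2.7Q = 168.8 - 0.7Q → Q_m = 36.8235.
Total external benefit = ∫₀^{Q_m} (16.1 + 1.3Q) dQ = 16.1×36.8235 + ½×1.3×36.8235² = 1474.2389.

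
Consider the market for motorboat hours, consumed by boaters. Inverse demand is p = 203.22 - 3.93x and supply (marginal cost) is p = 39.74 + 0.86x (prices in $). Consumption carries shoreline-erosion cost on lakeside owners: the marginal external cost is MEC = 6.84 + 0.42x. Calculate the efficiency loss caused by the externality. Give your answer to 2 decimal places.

Market equilibrium (private): 39.74 + 0.86x = 203.22 - 3.93x → x_m = 34.1294.
Social marginal benefit = demand − MEC = 196.38 - 4.35x.
Set SMB = MC: 196.38 - 4.35x = 39.74 + 0.86x → x* = 30.0653.
The loss is the area between SMB and MC from x* to x_m; with linear curves that's a triangle of height MEC(x_m).
DWL = ½ × 4.0641 × 21.1744 = 43.0274.

DWL = $43.03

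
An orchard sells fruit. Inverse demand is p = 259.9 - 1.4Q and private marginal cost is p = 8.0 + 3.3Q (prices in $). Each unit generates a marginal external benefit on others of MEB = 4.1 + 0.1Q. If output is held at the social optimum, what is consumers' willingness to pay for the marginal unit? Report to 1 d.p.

Social marginal cost = private MC − MEB = 3.9 + 3.2Q.
Set SMC = demand: 3.9 + 3.2Q = 259.9 - 1.4Q → Q* = 55.6522.
Consumer price on the demand curve at Q*: 259.9 − 1.4×55.6522 = 181.9869.

P = $182.0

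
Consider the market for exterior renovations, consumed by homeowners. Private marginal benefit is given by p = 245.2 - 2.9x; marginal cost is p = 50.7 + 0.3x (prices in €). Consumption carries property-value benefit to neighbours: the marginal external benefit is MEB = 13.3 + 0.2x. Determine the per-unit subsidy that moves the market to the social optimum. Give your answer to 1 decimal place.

Social marginal benefit = demand + MEB = 258.5 - 2.7x.
Set SMB = MC: 258.5 - 2.7x = 50.7 + 0.3x → x* = 69.2667.
The Pigouvian subsidy equals MEB at x*: 13.3 + 0.2×69.2667 = 27.1533.

subsidy = €27.2 per unit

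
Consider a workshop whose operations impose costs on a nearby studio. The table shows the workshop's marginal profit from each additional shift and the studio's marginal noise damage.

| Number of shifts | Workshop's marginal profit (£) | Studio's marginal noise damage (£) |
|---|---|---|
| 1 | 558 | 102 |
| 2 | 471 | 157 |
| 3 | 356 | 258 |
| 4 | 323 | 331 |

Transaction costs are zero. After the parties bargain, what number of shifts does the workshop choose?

Bargaining reaches the level where marginal profit last exceeds marginal noise damage.
That holds through level 3 (356 ≥ 258) but not at 4 (323 < 331).

3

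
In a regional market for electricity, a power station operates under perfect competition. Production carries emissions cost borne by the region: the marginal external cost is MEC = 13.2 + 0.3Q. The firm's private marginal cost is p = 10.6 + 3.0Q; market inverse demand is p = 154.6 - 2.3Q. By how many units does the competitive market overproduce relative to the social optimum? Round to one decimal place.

3.8 units

Market equilibrium (private): 10.6 + 3.0Q = 154.6 - 2.3Q → Q_m = 27.1698.
Social marginal cost = private MC + MEC = 23.8 + 3.3Q.
Set SMC = demand: 23.8 + 3.3Q = 154.6 - 2.3Q → Q* = 23.3571.
Gap = |27.1698 − 23.3571| = 3.8127.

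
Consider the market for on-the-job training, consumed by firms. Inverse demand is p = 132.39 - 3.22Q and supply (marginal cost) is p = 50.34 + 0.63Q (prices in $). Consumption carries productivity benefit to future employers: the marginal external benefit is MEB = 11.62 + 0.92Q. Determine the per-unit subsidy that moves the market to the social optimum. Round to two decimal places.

Social marginal benefit = demand + MEB = 144.01 - 2.30Q.
Set SMB = MC: 144.01 - 2.30Q = 50.34 + 0.63Q → Q* = 31.9693.
The Pigouvian subsidy equals MEB at Q*: 11.62 + 0.92×31.9693 = 41.0318.

subsidy = $41.03 per unit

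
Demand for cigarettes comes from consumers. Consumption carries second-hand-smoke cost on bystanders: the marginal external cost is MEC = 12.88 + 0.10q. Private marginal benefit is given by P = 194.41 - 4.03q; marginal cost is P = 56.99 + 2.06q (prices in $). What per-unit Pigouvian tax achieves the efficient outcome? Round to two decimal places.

tax = $14.89 per unit

Social marginal benefit = demand − MEC = 181.53 - 4.13q.
Set SMB = MC: 181.53 - 4.13q = 56.99 + 2.06q → q* = 20.1195.
The Pigouvian tax equals MEC at q*: 12.88 + 0.10×20.1195 = 14.8920.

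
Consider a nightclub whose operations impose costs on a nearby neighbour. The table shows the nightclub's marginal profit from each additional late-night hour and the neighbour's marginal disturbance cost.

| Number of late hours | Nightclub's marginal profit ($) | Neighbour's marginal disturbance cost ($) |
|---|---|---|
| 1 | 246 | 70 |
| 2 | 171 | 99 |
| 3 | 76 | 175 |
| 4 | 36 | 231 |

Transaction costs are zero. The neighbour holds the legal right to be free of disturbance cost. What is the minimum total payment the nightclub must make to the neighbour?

Efficient level: marginal profit ≥ marginal disturbance cost through level 2, so k* = 2.
With the neighbour holding the right, the nightclub must at least compensate total damage at k*: 70 + 99 = 169.

$169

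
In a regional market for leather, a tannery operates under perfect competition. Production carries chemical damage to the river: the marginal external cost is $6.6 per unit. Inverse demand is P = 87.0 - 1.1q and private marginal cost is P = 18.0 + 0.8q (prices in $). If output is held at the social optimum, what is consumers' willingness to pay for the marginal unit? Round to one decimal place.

Social marginal cost = private MC + MEC = 24.6 + 0.8q.
Set SMC = demand: 24.6 + 0.8q = 87.0 - 1.1q → q* = 32.8421.
Consumer price on the demand curve at q*: 87.0 − 1.1×32.8421 = 50.8737.

P = $50.9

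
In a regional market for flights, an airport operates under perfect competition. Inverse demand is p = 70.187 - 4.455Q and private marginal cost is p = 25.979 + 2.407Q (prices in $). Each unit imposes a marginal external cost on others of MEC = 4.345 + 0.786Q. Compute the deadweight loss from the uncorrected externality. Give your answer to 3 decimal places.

DWL = $5.787

Market equilibrium (private): 25.979 + 2.407Q = 70.187 - 4.455Q → Q_m = 6.4424.
Social marginal cost = private MC + MEC = 30.324 + 3.193Q.
Set SMC = demand: 30.324 + 3.193Q = 70.187 - 4.455Q → Q* = 5.2122.
The loss is the area between SMC and demand from Q* to Q_m; with linear curves that's a triangle of height MEC(Q_m).
DWL = ½ × 1.2302 × 9.4088 = 5.7874.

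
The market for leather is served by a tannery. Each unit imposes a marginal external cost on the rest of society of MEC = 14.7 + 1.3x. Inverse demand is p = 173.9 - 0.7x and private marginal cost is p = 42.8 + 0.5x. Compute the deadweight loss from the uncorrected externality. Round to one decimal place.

DWL = 4912.5

Market equilibrium (private): 42.8 + 0.5x = 173.9 - 0.7x → x_m = 109.2500.
Social marginal cost = private MC + MEC = 57.5 + 1.8x.
Set SMC = demand: 57.5 + 1.8x = 173.9 - 0.7x → x* = 46.5600.
The loss is the area between SMC and demand from x* to x_m; with linear curves that's a triangle of height MEC(x_m).
DWL = ½ × 62.6900 × 156.7250 = 4912.5451.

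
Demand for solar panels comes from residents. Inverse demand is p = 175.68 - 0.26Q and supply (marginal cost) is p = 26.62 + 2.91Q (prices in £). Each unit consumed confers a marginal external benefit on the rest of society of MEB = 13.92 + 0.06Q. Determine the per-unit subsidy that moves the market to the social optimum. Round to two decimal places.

Social marginal benefit = demand + MEB = 189.60 - 0.20Q.
Set SMB = MC: 189.60 - 0.20Q = 26.62 + 2.91Q → Q* = 52.4051.
The Pigouvian subsidy equals MEB at Q*: 13.92 + 0.06×52.4051 = 17.0643.

subsidy = £17.06 per unit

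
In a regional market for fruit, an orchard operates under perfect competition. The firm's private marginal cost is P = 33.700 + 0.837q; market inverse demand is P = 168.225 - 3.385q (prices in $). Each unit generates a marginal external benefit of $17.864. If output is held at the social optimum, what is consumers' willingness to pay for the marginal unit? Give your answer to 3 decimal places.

P = $46.047

Social marginal cost = private MC − MEB = 15.836 + 0.837q.
Set SMC = demand: 15.836 + 0.837q = 168.225 - 3.385q → q* = 36.0940.
Consumer price on the demand curve at q*: 168.225 − 3.385×36.0940 = 46.0468.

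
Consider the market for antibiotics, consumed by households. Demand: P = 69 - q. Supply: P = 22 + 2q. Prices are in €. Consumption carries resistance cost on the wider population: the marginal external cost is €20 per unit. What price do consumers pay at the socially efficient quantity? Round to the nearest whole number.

Social marginal benefit = demand − MEC = 49 - q.
Set SMB = MC: 49 - q = 22 + 2q → q* = 9.0000.
Consumer price on the demand curve at q*: 69 − 1×9.0000 = 60.0000.

P = €60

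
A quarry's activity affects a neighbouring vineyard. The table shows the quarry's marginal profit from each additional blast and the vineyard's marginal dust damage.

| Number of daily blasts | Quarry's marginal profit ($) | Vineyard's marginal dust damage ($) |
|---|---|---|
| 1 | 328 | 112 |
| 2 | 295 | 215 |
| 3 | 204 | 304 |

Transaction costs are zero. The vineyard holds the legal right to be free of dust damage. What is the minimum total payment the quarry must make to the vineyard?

Efficient level: marginal profit ≥ marginal dust damage through level 2, so k* = 2.
With the vineyard holding the right, the quarry must at least compensate total damage at k*: 112 + 215 = 327.

$327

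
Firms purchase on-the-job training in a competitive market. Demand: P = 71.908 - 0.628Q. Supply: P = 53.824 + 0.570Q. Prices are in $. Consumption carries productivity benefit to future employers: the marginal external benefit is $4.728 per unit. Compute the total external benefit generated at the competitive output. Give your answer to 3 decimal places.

Market equilibrium (private): 53.824 + 0.570Q = 71.908 - 0.628Q → Q_m = 15.0952.
Total external benefit = MEB × Q_m = 4.728 × 15.0952 = 71.3701.

$71.370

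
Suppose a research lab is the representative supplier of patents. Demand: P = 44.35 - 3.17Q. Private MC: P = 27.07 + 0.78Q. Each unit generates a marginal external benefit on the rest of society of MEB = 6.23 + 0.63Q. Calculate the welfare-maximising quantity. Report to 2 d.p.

Social marginal cost = private MC − MEB = 20.84 + 0.15Q.
Set SMC = demand: 20.84 + 0.15Q = 44.35 - 3.17Q → Q* = 7.0813.

Q* = 7.08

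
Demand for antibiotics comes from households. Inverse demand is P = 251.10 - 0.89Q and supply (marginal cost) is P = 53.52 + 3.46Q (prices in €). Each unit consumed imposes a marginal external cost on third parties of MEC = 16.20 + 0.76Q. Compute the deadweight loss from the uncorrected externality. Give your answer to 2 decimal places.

DWL = €251.71

Market equilibrium (private): 53.52 + 3.46Q = 251.10 - 0.89Q → Q_m = 45.4207.
Social marginal benefit = demand − MEC = 234.90 - 1.65Q.
Set SMB = MC: 234.90 - 1.65Q = 53.52 + 3.46Q → Q* = 35.4951.
Between Q* and Q_m the wedge MC − SMB runs linearly from 0 to MEC(Q_m), so the loss is a triangle.
DWL = ½ × 9.9256 × 50.7197 = 251.7117.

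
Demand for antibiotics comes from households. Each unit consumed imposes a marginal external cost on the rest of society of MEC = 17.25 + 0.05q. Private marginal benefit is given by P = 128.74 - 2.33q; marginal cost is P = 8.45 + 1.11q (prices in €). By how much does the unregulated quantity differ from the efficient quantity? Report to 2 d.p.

Market equilibrium (private): 8.45 + 1.11q = 128.74 - 2.33q → q_m = 34.9680.
Social marginal benefit = demand − MEC = 111.49 - 2.38q.
Set SMB = MC: 111.49 - 2.38q = 8.45 + 1.11q → q* = 29.5244.
Gap = |34.9680 − 29.5244| = 5.4436.

5.44 units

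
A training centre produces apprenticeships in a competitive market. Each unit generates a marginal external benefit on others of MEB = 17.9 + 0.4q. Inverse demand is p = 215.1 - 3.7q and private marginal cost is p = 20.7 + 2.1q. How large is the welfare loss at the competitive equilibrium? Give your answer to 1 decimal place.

Market equilibrium (private): 20.7 + 2.1q = 215.1 - 3.7q → q_m = 33.5172.
Social marginal cost = private MC − MEB = 2.8 + 1.7q.
Set SMC = demand: 2.8 + 1.7q = 215.1 - 3.7q → q* = 39.3148.
Between q* and q_m the wedge demand − SMC runs linearly from 0 to MEB(q_m), so the loss is a triangle.
DWL = ½ × 5.7976 × 31.3069 = 90.7524.

DWL = 90.8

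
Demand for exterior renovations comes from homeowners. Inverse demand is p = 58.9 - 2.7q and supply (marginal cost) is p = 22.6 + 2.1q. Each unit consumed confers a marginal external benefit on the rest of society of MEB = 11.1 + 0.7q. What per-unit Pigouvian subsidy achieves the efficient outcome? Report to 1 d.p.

Social marginal benefit = demand + MEB = 70.0 - 2.0q.
Set SMB = MC: 70.0 - 2.0q = 22.6 + 2.1q → q* = 11.5610.
The Pigouvian subsidy equals MEB at q*: 11.1 + 0.7×11.5610 = 19.1927.

subsidy = 19.2 per unit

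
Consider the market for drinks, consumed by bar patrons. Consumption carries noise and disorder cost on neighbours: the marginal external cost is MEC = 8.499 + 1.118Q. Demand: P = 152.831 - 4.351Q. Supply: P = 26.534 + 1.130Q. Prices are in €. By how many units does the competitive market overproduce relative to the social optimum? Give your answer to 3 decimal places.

Market equilibrium (private): 26.534 + 1.130Q = 152.831 - 4.351Q → Q_m = 23.0427.
Social marginal benefit = demand − MEC = 144.332 - 5.469Q.
Set SMB = MC: 144.332 - 5.469Q = 26.534 + 1.130Q → Q* = 17.8509.
Gap = |23.0427 − 17.8509| = 5.1918.

5.192 units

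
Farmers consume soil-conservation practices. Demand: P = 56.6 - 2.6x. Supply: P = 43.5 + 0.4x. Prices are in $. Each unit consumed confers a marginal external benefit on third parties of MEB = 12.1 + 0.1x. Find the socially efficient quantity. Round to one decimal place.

Social marginal benefit = demand + MEB = 68.7 - 2.5x.
Set SMB = MC: 68.7 - 2.5x = 43.5 + 0.4x → x* = 8.6897.

x* = 8.7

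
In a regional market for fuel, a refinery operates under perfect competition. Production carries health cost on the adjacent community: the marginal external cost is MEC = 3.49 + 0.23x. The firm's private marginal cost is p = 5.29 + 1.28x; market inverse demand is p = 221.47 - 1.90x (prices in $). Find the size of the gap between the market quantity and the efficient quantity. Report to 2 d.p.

5.61 units

Market equilibrium (private): 5.29 + 1.28x = 221.47 - 1.90x → x_m = 67.9811.
Social marginal cost = private MC + MEC = 8.78 + 1.51x.
Set SMC = demand: 8.78 + 1.51x = 221.47 - 1.90x → x* = 62.3724.
Gap = |67.9811 − 62.3724| = 5.6087.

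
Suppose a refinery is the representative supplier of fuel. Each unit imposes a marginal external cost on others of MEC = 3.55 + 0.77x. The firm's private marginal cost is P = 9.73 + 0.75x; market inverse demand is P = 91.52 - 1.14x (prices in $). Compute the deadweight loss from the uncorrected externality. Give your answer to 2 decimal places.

DWL = $255.55

Market equilibrium (private): 9.73 + 0.75x = 91.52 - 1.14x → x_m = 43.2751.
Social marginal cost = private MC + MEC = 13.28 + 1.52x.
Set SMC = demand: 13.28 + 1.52x = 91.52 - 1.14x → x* = 29.4135.
Height of the DWL triangle at x_m is SMC(x_m) − demand(x_m) = MEC(x_m) = 36.8719.
DWL = ½ × 13.8616 × 36.8719 = 255.5518.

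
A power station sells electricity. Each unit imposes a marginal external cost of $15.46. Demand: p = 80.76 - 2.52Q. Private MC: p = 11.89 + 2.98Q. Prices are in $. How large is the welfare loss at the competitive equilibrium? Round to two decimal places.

Market equilibrium (private): 11.89 + 2.98Q = 80.76 - 2.52Q → Q_m = 12.5218.
Social marginal cost = private MC + MEC = 27.35 + 2.98Q.
Set SMC = demand: 27.35 + 2.98Q = 80.76 - 2.52Q → Q* = 9.7109.
Height of the DWL triangle at Q_m is SMC(Q_m) − demand(Q_m) = MEC(Q_m) = 15.4600.
DWL = ½ × 2.8109 × 15.4600 = 21.7283.

DWL = $21.73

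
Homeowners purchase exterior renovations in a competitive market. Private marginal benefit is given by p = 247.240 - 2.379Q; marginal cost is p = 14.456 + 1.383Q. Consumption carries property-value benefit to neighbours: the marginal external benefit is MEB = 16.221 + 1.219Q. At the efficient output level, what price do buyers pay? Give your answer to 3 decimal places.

Social marginal benefit = demand + MEB = 263.461 - 1.160Q.
Set SMB = MC: 263.461 - 1.160Q = 14.456 + 1.383Q → Q* = 97.9178.
Consumer price on the demand curve at Q*: 247.240 − 2.379×97.9178 = 14.2936.

P = 14.294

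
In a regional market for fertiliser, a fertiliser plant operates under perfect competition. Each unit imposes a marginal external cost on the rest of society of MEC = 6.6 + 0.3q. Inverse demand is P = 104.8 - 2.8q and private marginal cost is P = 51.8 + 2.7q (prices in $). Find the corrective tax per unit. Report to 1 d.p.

tax = $9.0 per unit

Social marginal cost = private MC + MEC = 58.4 + 3.0q.
Set SMC = demand: 58.4 + 3.0q = 104.8 - 2.8q → q* = 8.0000.
The Pigouvian tax equals MEC at q*: 6.6 + 0.3×8.0000 = 9.0000.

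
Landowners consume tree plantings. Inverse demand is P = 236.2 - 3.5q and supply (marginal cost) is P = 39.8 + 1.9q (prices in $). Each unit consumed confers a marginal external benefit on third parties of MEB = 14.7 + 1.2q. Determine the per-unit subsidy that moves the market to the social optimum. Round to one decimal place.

Social marginal benefit = demand + MEB = 250.9 - 2.3q.
Set SMB = MC: 250.9 - 2.3q = 39.8 + 1.9q → q* = 50.2619.
The Pigouvian subsidy equals MEB at q*: 14.7 + 1.2×50.2619 = 75.0143.

subsidy = $75.0 per unit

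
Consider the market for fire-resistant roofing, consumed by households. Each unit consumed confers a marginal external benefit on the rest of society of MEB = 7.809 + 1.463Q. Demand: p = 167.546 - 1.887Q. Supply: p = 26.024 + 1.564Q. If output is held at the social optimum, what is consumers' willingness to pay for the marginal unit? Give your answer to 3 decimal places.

P = 25.802

Social marginal benefit = demand + MEB = 175.355 - 0.424Q.
Set SMB = MC: 175.355 - 0.424Q = 26.024 + 1.564Q → Q* = 75.1162.
Consumer price on the demand curve at Q*: 167.546 − 1.887×75.1162 = 25.8017.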